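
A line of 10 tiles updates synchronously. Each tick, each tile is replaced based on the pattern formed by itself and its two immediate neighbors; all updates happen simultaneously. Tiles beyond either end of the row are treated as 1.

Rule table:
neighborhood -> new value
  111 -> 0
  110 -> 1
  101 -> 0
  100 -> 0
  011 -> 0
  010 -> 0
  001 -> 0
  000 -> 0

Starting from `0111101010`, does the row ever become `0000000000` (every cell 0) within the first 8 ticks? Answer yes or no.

yes

0000100000
0000000000
all cells are 0 at tick 2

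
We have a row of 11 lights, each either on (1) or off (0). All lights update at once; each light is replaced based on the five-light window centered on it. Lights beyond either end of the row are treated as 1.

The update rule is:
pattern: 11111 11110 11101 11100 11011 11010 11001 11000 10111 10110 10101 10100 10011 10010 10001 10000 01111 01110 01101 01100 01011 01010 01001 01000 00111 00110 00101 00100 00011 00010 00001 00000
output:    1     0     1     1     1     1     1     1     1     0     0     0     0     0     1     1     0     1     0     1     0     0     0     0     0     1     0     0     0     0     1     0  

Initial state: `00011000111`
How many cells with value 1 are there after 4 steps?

8

step 1: 11011110001
step 2: 01110011100
step 3: 11111001110
step 4: 11101100111
count of 1: 8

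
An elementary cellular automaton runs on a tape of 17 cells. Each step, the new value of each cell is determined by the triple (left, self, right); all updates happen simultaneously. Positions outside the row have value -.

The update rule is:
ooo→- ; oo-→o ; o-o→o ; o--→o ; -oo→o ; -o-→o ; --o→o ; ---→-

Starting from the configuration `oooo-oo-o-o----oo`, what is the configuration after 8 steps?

o---oo---oo-----o

o--ooooooooo--ooo
oooo-------oooo-o
o--oo-----oo--ooo
oooooo---oooooo-o
o----oo-oo----ooo
oo--ooooooo--oo-o
ooooo-----ooooooo
o---oo---oo-----o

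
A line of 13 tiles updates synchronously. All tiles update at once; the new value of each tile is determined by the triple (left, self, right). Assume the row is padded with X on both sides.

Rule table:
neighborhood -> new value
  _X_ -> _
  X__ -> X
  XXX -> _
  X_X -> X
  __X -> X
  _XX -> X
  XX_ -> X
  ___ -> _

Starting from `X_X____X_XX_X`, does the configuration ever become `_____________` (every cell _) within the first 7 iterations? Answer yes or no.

XX_X__X_XXXXX
_XX_XX_XX____
XXXXXXXXXX__X
_________XXXX
X_______XX___
XX_____XXXX_X
_XX___XX__XXX
iteration 7 is _XX___XX__XXX, still not uniform _

no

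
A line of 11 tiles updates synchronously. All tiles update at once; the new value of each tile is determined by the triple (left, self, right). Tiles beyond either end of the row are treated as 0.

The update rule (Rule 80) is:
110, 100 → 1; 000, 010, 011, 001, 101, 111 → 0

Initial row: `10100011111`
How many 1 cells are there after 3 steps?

00010000001
00001000000
00000100000
count of 1: 1

1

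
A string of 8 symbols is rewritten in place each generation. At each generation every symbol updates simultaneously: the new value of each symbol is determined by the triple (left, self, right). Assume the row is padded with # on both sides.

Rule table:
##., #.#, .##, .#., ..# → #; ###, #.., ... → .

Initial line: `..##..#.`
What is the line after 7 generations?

.###..##

.###.###
##.###..
.###.#.#
##.#####
.###....
##.#...#
.###..##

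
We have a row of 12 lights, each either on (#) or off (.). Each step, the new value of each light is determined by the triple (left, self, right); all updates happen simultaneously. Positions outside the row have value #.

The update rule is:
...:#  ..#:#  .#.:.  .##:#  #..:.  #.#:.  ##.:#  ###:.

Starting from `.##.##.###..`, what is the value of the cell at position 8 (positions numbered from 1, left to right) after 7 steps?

#

step 1: .##.##.#.#.#
step 2: .##.##.....#
step 3: .##.##.#####
step 4: .##.##.#....
step 5: .##.##...###
step 6: .##.##.###..  (repeats step 0; period 6)
step 7: .##.##.#.#.#
position 8 holds #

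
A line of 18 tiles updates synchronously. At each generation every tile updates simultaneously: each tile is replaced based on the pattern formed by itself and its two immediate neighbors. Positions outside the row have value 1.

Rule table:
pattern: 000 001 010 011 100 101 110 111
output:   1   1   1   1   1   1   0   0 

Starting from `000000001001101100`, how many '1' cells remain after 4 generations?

4

generation 1: 111111111111011011
generation 2: 000000000000110110
generation 3: 111111111111101101
generation 4: 000000000000011011
count of 1: 4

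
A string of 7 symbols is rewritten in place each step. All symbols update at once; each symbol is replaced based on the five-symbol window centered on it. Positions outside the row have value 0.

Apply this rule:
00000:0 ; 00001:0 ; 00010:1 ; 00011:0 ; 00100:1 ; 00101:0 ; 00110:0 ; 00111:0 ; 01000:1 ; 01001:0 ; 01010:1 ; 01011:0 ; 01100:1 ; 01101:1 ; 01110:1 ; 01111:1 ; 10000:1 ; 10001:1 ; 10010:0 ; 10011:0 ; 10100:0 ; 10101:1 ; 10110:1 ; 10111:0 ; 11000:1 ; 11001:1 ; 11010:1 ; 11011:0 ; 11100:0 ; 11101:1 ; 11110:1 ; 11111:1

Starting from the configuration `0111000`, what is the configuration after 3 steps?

1100010

0010110
0100111
1100010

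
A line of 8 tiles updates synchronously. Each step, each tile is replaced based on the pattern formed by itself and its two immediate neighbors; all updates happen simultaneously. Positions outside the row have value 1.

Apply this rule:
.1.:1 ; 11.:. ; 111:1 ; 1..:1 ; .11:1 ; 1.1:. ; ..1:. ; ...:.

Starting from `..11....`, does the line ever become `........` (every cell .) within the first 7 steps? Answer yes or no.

1.1.1...
..1.11..
1.1.1.1.
..1.1.1.
1.1.1.1.  (repeats step 3; period 2)
step 7: 1.1.1.1.
step 7 is 1.1.1.1., still not uniform .

no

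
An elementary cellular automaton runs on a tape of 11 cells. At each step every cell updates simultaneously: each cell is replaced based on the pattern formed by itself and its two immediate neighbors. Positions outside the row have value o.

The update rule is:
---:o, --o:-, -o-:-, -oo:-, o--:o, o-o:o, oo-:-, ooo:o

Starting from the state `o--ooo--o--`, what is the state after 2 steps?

step 1: -o--o-o--o-
step 2: o-o--o-o--o

o-o--o-o--o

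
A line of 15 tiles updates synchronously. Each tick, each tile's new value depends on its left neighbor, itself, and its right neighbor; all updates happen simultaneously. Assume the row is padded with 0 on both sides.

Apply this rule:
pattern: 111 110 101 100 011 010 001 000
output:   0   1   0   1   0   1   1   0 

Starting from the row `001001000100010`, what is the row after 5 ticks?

101011111011111

tick 1: 011111101110111
tick 2: 100000100010001
tick 3: 110001110111011
tick 4: 011010010001001
tick 5: 101011111011111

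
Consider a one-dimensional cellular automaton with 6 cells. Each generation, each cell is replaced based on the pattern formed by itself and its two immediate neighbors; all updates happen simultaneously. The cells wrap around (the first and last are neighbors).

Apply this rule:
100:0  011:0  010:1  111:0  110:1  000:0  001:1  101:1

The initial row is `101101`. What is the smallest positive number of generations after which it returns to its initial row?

generation 1: 110110
generation 2: 011011
generation 3: 101101

3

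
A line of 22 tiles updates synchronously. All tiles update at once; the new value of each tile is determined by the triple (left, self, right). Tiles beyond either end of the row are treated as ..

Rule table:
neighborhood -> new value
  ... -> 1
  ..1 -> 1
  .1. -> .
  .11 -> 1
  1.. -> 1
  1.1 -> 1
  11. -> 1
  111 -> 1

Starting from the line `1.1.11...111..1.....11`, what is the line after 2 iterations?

1.11111111111111111111

.1.11111111111.1111111
1.11111111111111111111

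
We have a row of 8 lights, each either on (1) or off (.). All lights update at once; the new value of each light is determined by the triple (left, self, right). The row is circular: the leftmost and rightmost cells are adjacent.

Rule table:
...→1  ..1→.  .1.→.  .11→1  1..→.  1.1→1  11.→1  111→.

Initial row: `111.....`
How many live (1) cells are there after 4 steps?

3

1.1.111.
.1.11.11
1.111111
111.....
count of 1: 3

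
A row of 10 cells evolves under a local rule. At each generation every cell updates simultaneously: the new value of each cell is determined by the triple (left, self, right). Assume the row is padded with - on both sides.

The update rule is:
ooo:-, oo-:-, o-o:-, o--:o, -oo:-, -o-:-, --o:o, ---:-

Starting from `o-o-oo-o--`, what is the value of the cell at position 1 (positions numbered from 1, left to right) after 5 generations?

--------o-
-------o-o
------o---
-----o-o--
----o---o-
position 1 holds -

-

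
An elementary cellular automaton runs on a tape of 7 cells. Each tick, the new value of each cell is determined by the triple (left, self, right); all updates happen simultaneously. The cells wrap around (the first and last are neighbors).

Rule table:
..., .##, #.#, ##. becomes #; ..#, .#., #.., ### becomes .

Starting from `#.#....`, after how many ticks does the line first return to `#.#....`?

.#..##.
....##.
###.##.
#.#####
###....
#.#.##.
.#.####
#.##..#
####..#
...#..#
.#.....
...####
.#.#..#
#.#....

14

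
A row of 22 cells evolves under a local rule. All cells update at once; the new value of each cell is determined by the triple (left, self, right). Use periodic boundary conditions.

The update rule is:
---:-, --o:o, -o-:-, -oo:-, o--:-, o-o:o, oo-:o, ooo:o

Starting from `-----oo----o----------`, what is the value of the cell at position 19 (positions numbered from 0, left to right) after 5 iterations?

----o-o---o-----------
---o-o---o------------
--o-o---o-------------
-o-o---o--------------
o-o---o---------------
position 19 holds -

-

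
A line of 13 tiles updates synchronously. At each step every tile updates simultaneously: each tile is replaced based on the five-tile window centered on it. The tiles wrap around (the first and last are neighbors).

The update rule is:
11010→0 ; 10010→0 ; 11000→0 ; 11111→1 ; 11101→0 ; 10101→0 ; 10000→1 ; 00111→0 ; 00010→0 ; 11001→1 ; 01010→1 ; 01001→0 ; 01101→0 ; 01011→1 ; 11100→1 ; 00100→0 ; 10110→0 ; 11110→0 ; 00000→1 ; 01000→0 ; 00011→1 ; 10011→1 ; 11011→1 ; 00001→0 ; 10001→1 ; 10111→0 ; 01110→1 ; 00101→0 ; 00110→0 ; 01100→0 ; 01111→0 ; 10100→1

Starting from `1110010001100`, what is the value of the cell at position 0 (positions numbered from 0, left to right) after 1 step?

0111000110011
position 0 holds 0

0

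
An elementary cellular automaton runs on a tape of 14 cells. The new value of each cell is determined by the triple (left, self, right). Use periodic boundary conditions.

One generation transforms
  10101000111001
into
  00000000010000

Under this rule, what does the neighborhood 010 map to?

At position 2 the neighborhood is 010; the next row has 0 there.

0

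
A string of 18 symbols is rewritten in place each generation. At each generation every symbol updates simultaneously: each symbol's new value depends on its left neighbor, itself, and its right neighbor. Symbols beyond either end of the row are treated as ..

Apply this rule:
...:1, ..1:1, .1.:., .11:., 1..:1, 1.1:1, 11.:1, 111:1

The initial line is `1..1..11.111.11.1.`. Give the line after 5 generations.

.11.11.11.111.11.1
1.11.11.11.111.11.
.1.11.11.11.111.11
1.1.11.11.11.111.1
.1.1.11.11.11.111.

.1.1.11.11.11.111.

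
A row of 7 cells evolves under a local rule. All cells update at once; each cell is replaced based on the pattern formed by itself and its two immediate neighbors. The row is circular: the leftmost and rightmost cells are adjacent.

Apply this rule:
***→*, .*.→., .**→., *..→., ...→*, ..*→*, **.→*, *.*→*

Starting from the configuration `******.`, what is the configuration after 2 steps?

.******
*.*****

*.*****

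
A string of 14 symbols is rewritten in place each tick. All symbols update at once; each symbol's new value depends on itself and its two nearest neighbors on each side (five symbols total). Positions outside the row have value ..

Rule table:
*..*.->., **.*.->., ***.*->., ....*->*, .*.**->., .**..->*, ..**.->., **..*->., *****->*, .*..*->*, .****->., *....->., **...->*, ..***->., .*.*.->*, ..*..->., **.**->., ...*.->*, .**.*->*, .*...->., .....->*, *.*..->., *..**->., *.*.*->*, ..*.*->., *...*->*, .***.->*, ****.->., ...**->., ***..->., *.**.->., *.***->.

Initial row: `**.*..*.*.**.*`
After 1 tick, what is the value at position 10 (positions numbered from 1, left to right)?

.

.*..*..**..*..
position 10 holds .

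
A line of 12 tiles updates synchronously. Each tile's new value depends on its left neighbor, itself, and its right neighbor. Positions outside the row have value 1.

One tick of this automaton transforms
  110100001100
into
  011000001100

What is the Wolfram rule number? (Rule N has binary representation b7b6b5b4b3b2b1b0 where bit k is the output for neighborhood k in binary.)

104

position 0: 111 → 0  (bit 7 = 0)
position 1: 110 → 1  (bit 6 = 1)
position 2: 101 → 1  (bit 5 = 1)
position 4: 100 → 0  (bit 4 = 0)
position 8: 011 → 1  (bit 3 = 1)
position 3: 010 → 0  (bit 2 = 0)
position 7: 001 → 0  (bit 1 = 0)
position 5: 000 → 0  (bit 0 = 0)
bits b7..b0 = 01101000 = 104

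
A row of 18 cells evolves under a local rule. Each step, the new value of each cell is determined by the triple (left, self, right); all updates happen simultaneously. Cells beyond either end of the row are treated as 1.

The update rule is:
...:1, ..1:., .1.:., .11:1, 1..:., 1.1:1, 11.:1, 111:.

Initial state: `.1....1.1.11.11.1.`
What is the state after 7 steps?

1..11..1.1111111.1
1..11...11.....111
1..11.1.11.111.1..
1..111.11111.11...
1..1.111...1111.1.
1...11.1.1.1..11.1
1.1.111.1.1...1111

1.1.111.1.1...1111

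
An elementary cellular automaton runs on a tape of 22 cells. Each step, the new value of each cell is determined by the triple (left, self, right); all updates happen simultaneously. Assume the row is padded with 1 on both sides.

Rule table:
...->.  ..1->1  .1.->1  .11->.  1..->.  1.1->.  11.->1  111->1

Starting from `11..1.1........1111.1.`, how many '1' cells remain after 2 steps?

11.11.1.......1.111.1.
11..1.1......11..11.1.
count of 1: 9

9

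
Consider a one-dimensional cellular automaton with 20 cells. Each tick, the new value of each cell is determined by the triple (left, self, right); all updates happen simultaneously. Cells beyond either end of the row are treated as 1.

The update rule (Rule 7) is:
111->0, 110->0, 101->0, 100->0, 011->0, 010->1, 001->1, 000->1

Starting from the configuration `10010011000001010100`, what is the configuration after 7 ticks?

01011111000011111111

00110100011111010101
01000101100000010100
01011100001111110101
01000001110000000100
01011110000111111101
01000000111000000000
01011111000011111111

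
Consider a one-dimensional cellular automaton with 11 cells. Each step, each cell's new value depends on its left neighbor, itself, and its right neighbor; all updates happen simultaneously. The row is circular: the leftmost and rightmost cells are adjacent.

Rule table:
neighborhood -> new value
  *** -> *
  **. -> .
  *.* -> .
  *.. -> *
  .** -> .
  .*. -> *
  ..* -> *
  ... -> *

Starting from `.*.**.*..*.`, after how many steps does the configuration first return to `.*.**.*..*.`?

5

**....*****
*.****.****
...**...***
***..***.*.
.*.**.*..*.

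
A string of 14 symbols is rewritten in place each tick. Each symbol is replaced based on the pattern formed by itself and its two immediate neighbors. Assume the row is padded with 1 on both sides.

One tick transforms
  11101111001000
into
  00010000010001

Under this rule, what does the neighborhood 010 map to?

0

At position 10 the neighborhood is 010; the next row has 0 there.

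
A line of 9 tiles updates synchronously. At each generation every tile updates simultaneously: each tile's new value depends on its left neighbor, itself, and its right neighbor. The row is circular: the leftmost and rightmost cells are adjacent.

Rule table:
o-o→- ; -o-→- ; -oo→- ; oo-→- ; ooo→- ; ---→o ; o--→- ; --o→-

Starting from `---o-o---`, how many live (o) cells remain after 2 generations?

3

oo-----oo
---ooo---
count of o: 3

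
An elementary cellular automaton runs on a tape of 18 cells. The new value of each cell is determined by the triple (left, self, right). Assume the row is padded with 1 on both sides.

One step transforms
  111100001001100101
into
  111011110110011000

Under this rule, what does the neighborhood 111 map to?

At position 0 the neighborhood is 111; the next row has 1 there.

1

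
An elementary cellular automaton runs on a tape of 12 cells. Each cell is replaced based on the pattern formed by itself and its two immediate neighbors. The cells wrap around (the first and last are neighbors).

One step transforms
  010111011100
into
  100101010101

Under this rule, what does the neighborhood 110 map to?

At position 5 the neighborhood is 110; the next row has 1 there.

1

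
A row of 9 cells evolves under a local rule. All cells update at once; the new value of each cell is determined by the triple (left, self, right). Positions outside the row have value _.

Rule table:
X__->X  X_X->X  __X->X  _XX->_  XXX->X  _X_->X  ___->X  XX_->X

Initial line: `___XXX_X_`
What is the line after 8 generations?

_XX_XX_XX

XXX_XXXXX
_XXX_XXXX
X_XXX_XXX
XX_XXX_XX
_XX_XXX_X
X_XX_XXXX
XX_XX_XXX
_XX_XX_XX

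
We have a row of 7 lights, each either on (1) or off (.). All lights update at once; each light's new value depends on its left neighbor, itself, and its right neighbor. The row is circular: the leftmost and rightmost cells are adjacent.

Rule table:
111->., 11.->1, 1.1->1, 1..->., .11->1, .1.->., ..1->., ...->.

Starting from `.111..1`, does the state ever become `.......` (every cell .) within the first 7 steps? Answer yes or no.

yes

11.1...
111....
1.1....
.1.....
.......
all cells are . at step 5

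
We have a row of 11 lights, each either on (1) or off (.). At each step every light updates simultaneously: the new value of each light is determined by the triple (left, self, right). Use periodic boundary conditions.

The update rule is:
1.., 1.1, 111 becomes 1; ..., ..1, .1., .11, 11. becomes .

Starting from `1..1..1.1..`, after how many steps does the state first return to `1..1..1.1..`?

11

.1..1..1.1.
..1..1..1.1
1..1..1..1.
.1..1..1..1
1.1..1..1..
.1.1..1..1.
..1.1..1..1
1..1.1..1..
.1..1.1..1.
..1..1.1..1
1..1..1.1..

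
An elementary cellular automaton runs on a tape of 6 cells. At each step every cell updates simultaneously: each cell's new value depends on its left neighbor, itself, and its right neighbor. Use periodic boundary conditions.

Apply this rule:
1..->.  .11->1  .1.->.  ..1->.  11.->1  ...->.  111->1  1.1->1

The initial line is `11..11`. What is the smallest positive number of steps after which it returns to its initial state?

11..11

1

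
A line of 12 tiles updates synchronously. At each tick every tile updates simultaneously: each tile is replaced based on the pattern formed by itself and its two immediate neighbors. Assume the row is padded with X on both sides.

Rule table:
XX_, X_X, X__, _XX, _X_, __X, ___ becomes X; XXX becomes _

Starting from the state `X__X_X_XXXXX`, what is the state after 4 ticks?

XXXXXXXX____
_______XXXXX
XXXXXXXX____  (repeats tick 1; period 2)
tick 4: _______XXXXX

_______XXXXX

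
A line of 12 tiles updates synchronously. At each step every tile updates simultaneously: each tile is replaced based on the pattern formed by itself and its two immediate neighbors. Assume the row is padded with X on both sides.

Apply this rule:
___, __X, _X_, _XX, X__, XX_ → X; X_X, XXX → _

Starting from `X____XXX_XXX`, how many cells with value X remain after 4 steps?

5

XXXXXX_X_X__
_____X_X_XXX
XXXXXX_X_X__  (repeats step 1; period 2)
step 4: _____X_X_XXX
count of X: 5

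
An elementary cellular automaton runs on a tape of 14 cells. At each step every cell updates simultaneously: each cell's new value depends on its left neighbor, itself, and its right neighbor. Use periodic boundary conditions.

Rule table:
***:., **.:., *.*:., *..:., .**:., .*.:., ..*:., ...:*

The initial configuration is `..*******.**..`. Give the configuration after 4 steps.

*............*
..**********..
*............*  (repeats step 1; period 2)
step 4: ..**********..

..**********..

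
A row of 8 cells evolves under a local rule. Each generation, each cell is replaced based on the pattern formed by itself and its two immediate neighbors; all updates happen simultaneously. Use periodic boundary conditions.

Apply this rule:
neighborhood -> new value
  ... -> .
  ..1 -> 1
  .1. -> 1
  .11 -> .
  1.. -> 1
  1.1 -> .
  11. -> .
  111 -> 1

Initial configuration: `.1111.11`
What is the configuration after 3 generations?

..11....
.1..1...
111111..

111111..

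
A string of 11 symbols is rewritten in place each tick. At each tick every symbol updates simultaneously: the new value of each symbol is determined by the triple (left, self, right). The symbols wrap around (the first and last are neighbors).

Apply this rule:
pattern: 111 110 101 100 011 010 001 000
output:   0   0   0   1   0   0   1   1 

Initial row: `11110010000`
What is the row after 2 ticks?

00001101111
11110000000

11110000000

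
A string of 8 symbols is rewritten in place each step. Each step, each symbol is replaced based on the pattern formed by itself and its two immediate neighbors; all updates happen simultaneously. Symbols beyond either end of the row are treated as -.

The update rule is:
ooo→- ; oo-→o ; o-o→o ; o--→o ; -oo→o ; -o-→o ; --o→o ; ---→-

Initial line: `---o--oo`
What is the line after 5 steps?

oooo---o

--oooooo
-oo----o
oooo--oo
o--ooooo
oooo---o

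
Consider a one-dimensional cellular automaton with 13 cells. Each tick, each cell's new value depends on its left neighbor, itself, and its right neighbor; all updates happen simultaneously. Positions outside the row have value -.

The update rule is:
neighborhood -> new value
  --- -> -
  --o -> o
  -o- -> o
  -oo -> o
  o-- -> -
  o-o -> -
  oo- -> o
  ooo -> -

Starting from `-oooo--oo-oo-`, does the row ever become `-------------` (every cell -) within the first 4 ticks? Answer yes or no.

no

tick 1: oo--o-ooo-oo-
tick 2: oo-oo-o-o-oo-
tick 3: oo-oo-o-o-oo-  (fixed point — unchanged through tick 4)
tick 4 is oo-oo-o-o-oo-, still not uniform -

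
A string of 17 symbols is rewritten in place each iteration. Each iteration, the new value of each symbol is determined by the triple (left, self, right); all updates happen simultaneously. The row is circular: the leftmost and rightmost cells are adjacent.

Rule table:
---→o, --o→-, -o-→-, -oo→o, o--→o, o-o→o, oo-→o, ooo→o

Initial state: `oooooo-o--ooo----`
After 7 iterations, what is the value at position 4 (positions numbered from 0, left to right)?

o

iteration 1: ooooooo-o-oooooo-
iteration 2: oooooooo-oooooooo
iteration 3: ooooooooooooooooo
iteration 4: ooooooooooooooooo  (fixed point — unchanged through iteration 7)
position 4 holds o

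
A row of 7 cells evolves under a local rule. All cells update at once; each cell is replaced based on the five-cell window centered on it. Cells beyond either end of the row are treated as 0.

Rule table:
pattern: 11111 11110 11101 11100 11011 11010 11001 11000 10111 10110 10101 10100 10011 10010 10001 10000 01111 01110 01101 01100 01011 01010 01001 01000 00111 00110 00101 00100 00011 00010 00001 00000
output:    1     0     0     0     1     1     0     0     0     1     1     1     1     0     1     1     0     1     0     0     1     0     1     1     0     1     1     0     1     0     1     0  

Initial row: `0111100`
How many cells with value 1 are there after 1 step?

2

1000001
count of 1: 2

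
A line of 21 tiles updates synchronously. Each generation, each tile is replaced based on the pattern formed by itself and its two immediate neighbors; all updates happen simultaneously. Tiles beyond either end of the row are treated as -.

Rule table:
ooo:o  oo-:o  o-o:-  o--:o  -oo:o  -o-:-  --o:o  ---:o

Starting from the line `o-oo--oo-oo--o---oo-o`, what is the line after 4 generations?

--oooooo-oooo-ooooo--
oooooooo-oooo-ooooooo
oooooooo-oooo-ooooooo  (fixed point — unchanged through generation 4)

oooooooo-oooo-ooooooo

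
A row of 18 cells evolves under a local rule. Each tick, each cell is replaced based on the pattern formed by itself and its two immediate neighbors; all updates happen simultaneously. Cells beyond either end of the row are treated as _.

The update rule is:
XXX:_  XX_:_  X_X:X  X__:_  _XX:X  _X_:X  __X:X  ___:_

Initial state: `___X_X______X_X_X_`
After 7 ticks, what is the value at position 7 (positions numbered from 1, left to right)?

X

__XXXX_____XXXXXX_
_XX_______XX______
XX_______XX_______
X_______XX________
X______XX_________
X_____XX__________
X____XX___________
position 7 holds X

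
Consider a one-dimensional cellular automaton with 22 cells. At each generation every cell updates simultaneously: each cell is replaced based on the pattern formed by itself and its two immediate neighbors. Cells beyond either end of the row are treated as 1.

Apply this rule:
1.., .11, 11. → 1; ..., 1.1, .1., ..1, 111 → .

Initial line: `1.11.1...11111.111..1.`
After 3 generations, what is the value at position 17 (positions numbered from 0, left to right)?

generation 1: 1.11..1..1...1.1.11...
generation 2: 1.111..1..1......111..
generation 3: 1.1.11..1..1.....1.11.
position 17 holds 1

1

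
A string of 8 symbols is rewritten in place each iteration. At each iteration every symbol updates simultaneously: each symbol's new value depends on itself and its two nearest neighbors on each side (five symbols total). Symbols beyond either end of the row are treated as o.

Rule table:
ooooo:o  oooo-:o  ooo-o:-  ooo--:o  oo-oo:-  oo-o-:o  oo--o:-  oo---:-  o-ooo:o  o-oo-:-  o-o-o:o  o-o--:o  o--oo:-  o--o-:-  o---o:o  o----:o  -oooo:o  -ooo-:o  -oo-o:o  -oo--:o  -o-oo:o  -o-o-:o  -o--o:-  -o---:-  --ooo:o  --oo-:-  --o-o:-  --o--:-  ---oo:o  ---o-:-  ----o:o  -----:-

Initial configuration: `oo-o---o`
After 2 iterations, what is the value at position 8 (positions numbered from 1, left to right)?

o

o-oo-ooo
---o-ooo
position 8 holds o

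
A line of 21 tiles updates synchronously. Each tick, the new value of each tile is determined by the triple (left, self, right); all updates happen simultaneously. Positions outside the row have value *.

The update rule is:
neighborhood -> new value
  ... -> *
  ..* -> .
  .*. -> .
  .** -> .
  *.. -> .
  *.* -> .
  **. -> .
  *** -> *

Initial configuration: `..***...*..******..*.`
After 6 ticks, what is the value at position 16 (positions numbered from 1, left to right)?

.

...*..*.....****.....
.*......***..**..***.
...****..*........*..
.*..**.....******....
.......***..****..**.
.*****..*....**......
position 16 holds .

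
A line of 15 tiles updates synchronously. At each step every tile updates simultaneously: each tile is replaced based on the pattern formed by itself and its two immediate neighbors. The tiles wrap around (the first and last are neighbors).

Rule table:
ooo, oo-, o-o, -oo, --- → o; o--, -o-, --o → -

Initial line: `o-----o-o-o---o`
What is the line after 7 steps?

step 1: o-ooo--o-o--o-o
step 2: ooooo---o----oo
step 3: ooooo-o---oo-oo
step 4: oooooo--o-ooooo
step 5: oooooo---oooooo
step 6: oooooo-o-oooooo
step 7: ooooooo-ooooooo

ooooooo-ooooooo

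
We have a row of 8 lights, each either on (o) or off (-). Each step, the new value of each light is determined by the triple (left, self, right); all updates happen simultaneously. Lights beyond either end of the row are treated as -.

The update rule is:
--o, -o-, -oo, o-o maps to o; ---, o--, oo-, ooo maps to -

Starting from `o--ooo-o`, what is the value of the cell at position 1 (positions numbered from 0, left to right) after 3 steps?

o-oo--oo
ooo--oo-
o---oo--
position 1 holds -

-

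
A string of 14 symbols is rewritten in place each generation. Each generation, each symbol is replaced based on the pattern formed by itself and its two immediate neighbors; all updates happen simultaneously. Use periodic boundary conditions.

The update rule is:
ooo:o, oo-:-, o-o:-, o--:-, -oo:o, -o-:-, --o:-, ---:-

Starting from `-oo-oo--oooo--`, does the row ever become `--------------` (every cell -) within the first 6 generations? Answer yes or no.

-o--o---ooo---
--------oo----
--------o-----
--------------
all cells are - at generation 4

yes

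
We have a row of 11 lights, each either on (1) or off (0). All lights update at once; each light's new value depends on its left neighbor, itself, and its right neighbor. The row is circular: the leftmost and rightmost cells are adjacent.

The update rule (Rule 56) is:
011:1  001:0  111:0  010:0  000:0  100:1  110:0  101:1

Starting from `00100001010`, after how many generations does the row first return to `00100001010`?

11

00010000101
10001000010
01000100001
10100010000
01010001000
00101000100
00010100010
00001010001
10000101000
01000010100
00100001010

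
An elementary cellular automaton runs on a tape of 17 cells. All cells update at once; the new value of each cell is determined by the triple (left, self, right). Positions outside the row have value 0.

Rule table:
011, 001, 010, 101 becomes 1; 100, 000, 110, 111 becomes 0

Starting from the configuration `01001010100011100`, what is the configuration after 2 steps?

10110000001100000

step 1: 11011111100110000
step 2: 10110000001100000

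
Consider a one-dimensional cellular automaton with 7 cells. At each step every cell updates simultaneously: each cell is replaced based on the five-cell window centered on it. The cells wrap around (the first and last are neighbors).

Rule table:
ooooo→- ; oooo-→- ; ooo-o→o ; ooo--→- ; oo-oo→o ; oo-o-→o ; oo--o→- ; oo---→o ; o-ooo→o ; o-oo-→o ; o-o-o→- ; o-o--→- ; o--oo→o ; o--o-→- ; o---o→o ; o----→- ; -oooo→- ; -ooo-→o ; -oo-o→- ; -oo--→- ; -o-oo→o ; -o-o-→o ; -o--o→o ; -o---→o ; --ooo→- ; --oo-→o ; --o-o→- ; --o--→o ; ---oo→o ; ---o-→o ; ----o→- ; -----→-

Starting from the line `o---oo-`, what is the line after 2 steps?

step 1: -oooo-o
step 2: oo--oo-

oo--oo-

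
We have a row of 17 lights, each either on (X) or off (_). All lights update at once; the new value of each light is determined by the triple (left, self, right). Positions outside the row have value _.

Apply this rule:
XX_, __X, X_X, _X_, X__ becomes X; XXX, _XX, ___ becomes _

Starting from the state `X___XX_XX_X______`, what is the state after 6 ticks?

X___XX_XX_X_XX_XX

XX_X_XX_XXXX_____
_XXXX_XX___XX____
X___XX_XX_X_XX___
XX_X_XX_XXXX_XX__
_XXXX_XX___XX_XX_
X___XX_XX_X_XX_XX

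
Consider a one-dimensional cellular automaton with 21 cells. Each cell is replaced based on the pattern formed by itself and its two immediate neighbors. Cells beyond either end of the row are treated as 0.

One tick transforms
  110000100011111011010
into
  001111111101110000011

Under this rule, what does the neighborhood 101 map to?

0

At position 15 the neighborhood is 101; the next row has 0 there.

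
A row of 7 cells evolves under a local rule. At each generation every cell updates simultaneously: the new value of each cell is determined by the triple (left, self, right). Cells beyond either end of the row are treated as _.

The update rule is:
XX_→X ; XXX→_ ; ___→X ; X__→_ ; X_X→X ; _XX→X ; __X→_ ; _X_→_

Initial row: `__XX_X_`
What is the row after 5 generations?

generation 1: X_XXX__
generation 2: _XX_X_X
generation 3: _XXX_X_
generation 4: _X_XX__
generation 5: __XXX_X

__XXX_X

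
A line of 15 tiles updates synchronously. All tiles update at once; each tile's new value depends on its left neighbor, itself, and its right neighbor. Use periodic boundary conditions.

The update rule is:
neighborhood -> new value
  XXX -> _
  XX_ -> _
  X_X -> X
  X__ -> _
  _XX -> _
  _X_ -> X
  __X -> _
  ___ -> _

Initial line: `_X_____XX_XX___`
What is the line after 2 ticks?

_X_______X_____
_X_______X_____

_X_______X_____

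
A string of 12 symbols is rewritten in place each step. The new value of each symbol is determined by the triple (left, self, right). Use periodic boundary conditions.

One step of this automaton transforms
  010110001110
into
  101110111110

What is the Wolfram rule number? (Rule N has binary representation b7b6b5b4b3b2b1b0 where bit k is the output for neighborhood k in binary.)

235

position 9: 111 → 1  (bit 7 = 1)
position 4: 110 → 1  (bit 6 = 1)
position 2: 101 → 1  (bit 5 = 1)
position 5: 100 → 0  (bit 4 = 0)
position 3: 011 → 1  (bit 3 = 1)
position 1: 010 → 0  (bit 2 = 0)
position 0: 001 → 1  (bit 1 = 1)
position 6: 000 → 1  (bit 0 = 1)
bits b7..b0 = 11101011 = 235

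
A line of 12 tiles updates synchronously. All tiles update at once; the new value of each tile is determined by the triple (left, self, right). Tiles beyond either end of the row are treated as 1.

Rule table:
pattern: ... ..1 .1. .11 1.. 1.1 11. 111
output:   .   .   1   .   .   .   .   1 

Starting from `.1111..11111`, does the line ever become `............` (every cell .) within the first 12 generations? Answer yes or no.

..11....1111
.........111
..........11
...........1
............
all cells are . at generation 5

yes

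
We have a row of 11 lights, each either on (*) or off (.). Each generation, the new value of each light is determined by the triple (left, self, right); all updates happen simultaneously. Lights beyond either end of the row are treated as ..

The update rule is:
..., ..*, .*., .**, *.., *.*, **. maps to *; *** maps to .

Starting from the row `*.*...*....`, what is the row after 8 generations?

generation 1: ***********
generation 2: *.........*
generation 3: ***********  (repeats generation 1; period 2)
generation 8: *.........*

*.........*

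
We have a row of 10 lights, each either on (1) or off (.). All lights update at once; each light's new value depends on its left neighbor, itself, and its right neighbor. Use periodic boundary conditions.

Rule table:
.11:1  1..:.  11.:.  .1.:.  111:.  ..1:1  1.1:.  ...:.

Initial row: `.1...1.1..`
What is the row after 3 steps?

1...1.....
...1.....1
..1.....1.

..1.....1.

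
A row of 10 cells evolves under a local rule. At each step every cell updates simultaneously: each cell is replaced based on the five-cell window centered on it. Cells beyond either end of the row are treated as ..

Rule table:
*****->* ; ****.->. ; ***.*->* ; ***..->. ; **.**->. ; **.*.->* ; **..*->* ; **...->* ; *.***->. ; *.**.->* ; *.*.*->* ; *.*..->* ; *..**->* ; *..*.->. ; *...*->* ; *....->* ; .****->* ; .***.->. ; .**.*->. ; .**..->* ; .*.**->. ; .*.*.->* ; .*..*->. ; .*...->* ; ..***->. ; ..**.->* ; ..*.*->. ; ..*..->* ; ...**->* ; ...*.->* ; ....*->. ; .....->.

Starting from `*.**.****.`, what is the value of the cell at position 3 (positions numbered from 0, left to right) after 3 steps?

*

..*...*..*
.******..*
*.***..*.*
position 3 holds *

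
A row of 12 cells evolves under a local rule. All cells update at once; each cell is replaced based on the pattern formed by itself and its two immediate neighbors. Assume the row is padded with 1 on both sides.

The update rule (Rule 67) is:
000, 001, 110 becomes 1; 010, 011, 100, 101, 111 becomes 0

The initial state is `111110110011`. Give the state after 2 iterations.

011100100001

000010010100
011100100001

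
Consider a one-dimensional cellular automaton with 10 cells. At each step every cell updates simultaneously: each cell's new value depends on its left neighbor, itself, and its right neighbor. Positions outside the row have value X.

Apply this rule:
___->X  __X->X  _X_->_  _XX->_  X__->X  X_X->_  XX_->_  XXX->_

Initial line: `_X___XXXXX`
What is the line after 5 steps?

__XXX_____

__XXX_____
XX___XXXXX
__XXX_____  (repeats step 1; period 2)
step 5: __XXX_____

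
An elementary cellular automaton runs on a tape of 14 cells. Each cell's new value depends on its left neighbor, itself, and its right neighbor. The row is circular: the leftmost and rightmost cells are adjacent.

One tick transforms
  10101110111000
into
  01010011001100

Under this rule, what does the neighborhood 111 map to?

0

At position 5 the neighborhood is 111; the next row has 0 there.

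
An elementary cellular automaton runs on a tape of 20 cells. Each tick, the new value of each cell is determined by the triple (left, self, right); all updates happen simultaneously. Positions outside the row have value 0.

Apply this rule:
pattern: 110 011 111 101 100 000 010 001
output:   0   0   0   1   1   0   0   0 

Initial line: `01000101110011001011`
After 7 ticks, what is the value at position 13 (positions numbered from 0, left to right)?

00100010001000100100
00010001000100010010
00001000100010001001
00000100010001000100
00000010001000100010
00000001000100010001
00000000100010001000
position 13 holds 0

0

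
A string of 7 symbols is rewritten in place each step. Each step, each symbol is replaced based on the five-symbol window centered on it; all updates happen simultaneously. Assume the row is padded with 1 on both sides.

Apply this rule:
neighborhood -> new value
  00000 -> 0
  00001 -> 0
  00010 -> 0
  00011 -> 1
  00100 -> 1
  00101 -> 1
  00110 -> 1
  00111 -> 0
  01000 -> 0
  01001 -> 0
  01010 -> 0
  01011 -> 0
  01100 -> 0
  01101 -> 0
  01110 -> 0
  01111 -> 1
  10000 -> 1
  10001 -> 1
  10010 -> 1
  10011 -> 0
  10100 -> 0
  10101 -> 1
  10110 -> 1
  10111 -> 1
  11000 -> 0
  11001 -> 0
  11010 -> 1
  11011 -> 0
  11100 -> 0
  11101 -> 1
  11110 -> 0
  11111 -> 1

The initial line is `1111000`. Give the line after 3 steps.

1100011
0001101
0111001

0111001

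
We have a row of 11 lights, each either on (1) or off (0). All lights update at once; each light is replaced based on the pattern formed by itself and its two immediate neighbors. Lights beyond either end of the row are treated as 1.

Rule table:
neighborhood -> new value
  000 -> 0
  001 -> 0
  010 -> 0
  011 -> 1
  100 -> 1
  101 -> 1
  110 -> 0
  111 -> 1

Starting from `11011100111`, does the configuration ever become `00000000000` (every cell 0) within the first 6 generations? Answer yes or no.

10111010111
01110101111
11101011111
11010111111
10101111111
01011111111
generation 6 is 01011111111, still not uniform 0

no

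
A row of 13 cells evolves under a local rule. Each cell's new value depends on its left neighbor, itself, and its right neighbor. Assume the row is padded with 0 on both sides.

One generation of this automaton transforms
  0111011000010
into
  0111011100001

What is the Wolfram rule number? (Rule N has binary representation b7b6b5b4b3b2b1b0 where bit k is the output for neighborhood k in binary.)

216

position 2: 111 → 1  (bit 7 = 1)
position 3: 110 → 1  (bit 6 = 1)
position 4: 101 → 0  (bit 5 = 0)
position 7: 100 → 1  (bit 4 = 1)
position 1: 011 → 1  (bit 3 = 1)
position 11: 010 → 0  (bit 2 = 0)
position 0: 001 → 0  (bit 1 = 0)
position 8: 000 → 0  (bit 0 = 0)
bits b7..b0 = 11011000 = 216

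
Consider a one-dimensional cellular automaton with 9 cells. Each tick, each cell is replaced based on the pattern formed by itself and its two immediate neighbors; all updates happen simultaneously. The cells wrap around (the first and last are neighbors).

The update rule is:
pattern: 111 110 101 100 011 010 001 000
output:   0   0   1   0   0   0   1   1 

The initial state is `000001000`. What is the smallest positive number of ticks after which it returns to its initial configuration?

18

111110011
000000100
111111001
000000010
111111100
000000001
011111110
100000000
001111111
010000000
100111111
001000000
110011111
000100000
111001111
000010000
111100111
000001000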